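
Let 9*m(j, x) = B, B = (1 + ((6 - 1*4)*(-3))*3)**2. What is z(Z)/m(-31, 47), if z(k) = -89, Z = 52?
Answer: -801/289 ≈ -2.7716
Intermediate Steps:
B = 289 (B = (1 + ((6 - 4)*(-3))*3)**2 = (1 + (2*(-3))*3)**2 = (1 - 6*3)**2 = (1 - 18)**2 = (-17)**2 = 289)
m(j, x) = 289/9 (m(j, x) = (1/9)*289 = 289/9)
z(Z)/m(-31, 47) = -89/289/9 = -89*9/289 = -801/289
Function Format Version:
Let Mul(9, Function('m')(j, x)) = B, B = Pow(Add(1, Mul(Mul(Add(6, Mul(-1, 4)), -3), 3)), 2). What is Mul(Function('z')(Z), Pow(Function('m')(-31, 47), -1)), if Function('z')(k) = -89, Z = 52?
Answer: Rational(-801, 289) ≈ -2.7716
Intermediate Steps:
B = 289 (B = Pow(Add(1, Mul(Mul(Add(6, -4), -3), 3)), 2) = Pow(Add(1, Mul(Mul(2, -3), 3)), 2) = Pow(Add(1, Mul(-6, 3)), 2) = Pow(Add(1, -18), 2) = Pow(-17, 2) = 289)
Function('m')(j, x) = Rational(289, 9) (Function('m')(j, x) = Mul(Rational(1, 9), 289) = Rational(289, 9))
Mul(Function('z')(Z), Pow(Function('m')(-31, 47), -1)) = Mul(-89, Pow(Rational(289, 9), -1)) = Mul(-89, Rational(9, 289)) = Rational(-801, 289)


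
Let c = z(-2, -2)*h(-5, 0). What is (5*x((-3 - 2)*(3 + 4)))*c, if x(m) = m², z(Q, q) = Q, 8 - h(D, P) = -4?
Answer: -147000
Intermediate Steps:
h(D, P) = 12 (h(D, P) = 8 - 1*(-4) = 8 + 4 = 12)
c = -24 (c = -2*12 = -24)
(5*x((-3 - 2)*(3 + 4)))*c = (5*((-3 - 2)*(3 + 4))²)*(-24) = (5*(-5*7)²)*(-24) = (5*(-35)²)*(-24) = (5*1225)*(-24) = 6125*(-24) = -147000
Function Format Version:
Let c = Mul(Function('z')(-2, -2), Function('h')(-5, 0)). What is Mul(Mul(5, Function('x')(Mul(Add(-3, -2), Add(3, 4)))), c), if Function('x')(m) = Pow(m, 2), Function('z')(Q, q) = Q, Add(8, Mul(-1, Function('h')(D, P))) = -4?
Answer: -147000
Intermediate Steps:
Function('h')(D, P) = 12 (Function('h')(D, P) = Add(8, Mul(-1, -4)) = Add(8, 4) = 12)
c = -24 (c = Mul(-2, 12) = -24)
Mul(Mul(5, Function('x')(Mul(Add(-3, -2), Add(3, 4)))), c) = Mul(Mul(5, Pow(Mul(Add(-3, -2), Add(3, 4)), 2)), -24) = Mul(Mul(5, Pow(Mul(-5, 7), 2)), -24) = Mul(Mul(5, Pow(-35, 2)), -24) = Mul(Mul(5, 1225), -24) = Mul(6125, -24) = -147000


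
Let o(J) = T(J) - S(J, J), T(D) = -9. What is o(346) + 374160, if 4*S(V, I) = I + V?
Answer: 373978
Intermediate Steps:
S(V, I) = I/4 + V/4 (S(V, I) = (I + V)/4 = I/4 + V/4)
o(J) = -9 - J/2 (o(J) = -9 - (J/4 + J/4) = -9 - J/2)
o(346) + 374160 = (-9 - 1/2*346) + 374160 = (-9 - 173) + 374160 = -182 + 374160 = 373978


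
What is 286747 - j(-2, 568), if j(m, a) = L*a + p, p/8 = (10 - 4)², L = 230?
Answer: 155819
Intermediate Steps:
p = 288 (p = 8*(10 - 4)² = 8*6² = 8*36 = 288)
j(m, a) = 288 + 230*a (j(m, a) = 230*a + 288 = 288 + 230*a)
286747 - j(-2, 568) = 286747 - (288 + 230*568) = 286747 - (288 + 130640) = 286747 - 1*130928 = 286747 - 130928 = 155819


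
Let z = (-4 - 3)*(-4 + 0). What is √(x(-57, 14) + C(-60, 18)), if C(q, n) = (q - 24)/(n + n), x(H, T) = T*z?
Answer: √3507/3 ≈ 19.740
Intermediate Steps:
z = 28 (z = -7*(-4) = 28)
x(H, T) = 28*T (x(H, T) = T*28 = 28*T)
C(q, n) = (-24 + q)/(2*n) (C(q, n) = (-24 + q)/((2*n)) = (-24 + q)*(1/(2*n)) = (-24 + q)/(2*n))
√(x(-57, 14) + C(-60, 18)) = √(28*14 + (½)*(-24 - 60)/18) = √(392 + (½)*(1/18)*(-84)) = √(392 - 7/3) = √(1169/3) = √3507/3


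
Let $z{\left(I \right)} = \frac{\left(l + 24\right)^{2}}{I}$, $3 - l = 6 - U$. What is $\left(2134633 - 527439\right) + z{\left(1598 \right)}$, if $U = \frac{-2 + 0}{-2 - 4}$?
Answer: $\frac{11557334102}{7191} \approx 1.6072 \cdot 10^{6}$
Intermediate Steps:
$U = \frac{1}{3}$ ($U = - \frac{2}{-6} = \left(-2\right) \left(- \frac{1}{6}\right) = \frac{1}{3} \approx 0.33333$)
$l = - \frac{8}{3}$ ($l = 3 - \left(6 - \frac{1}{3}\right) = 3 - \frac{17}{3} = - \frac{8}{3} \approx -2.6667$)
$z{\left(I \right)} = \frac{4096}{9 I}$ ($z{\left(I \right)} = \frac{\left(- \frac{8}{3} + 24\right)^{2}}{I} = \frac{\left(\frac{64}{3}\right)^{2}}{I} = \frac{4096}{9 I}$)
$\left(2134633 - 527439\right) + z{\left(1598 \right)} = \left(2134633 - 527439\right) + \frac{4096}{9 \cdot 1598} = 1607194 + \frac{4096}{9} \cdot \frac{1}{1598} = 1607194 + \frac{2048}{7191} = \frac{11557334102}{7191}$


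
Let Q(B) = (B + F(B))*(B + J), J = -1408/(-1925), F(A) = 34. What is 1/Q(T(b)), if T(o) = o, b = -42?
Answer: 175/57776 ≈ 0.0030289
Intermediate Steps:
J = 128/175 (J = -1408*(-1/1925) = 128/175 ≈ 0.73143)
Q(B) = (34 + B)*(128/175 + B) (Q(B) = (B + 34)*(B + 128/175) = (34 + B)*(128/175 + B))
1/Q(T(b)) = 1/(4352/175 + (-42)**2 + (6078/175)*(-42)) = 1/(4352/175 + 1764 - 36468/25) = 1/(57776/175) = 175/57776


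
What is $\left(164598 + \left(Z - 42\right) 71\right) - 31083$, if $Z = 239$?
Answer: $147502$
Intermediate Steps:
$\left(164598 + \left(Z - 42\right) 71\right) - 31083 = \left(164598 + \left(239 - 42\right) 71\right) - 31083 = \left(164598 + 197 \cdot 71\right) - 31083 = \left(164598 + 13987\right) - 31083 = 178585 - 31083 = 147502$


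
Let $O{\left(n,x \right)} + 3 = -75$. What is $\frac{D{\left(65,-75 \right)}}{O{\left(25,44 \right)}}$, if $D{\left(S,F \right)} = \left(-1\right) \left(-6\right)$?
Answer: $- \frac{1}{13} \approx -0.076923$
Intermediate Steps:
$O{\left(n,x \right)} = -78$ ($O{\left(n,x \right)} = -3 - 75 = -78$)
$D{\left(S,F \right)} = 6$
$\frac{D{\left(65,-75 \right)}}{O{\left(25,44 \right)}} = \frac{6}{-78} = 6 \left(- \frac{1}{78}\right) = - \frac{1}{13}$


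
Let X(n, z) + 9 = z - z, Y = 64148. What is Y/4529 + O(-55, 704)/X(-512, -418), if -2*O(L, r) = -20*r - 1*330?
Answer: -4579159/5823 ≈ -786.39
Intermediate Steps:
O(L, r) = 165 + 10*r (O(L, r) = -(-20*r - 1*330)/2 = -(-20*r - 330)/2 = -(-330 - 20*r)/2 = 165 + 10*r)
X(n, z) = -9 (X(n, z) = -9 + (z - z) = -9 + 0 = -9)
Y/4529 + O(-55, 704)/X(-512, -418) = 64148/4529 + (165 + 10*704)/(-9) = 64148*(1/4529) + (165 + 7040)*(-⅑) = 9164/647 + 7205*(-⅑) = 9164/647 - 7205/9 = -4579159/5823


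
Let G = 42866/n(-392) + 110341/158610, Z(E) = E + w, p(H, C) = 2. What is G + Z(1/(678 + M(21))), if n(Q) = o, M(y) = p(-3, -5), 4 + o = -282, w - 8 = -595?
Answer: -66790232089/90724920 ≈ -736.18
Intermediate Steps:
w = -587 (w = 8 - 595 = -587)
o = -286 (o = -4 - 282 = -286)
M(y) = 2
n(Q) = -286
Z(E) = -587 + E (Z(E) = E - 587 = -587 + E)
G = -3383709367/22681230 (G = 42866/(-286) + 110341/158610 = 42866*(-1/286) + 110341*(1/158610) = -21433/143 + 110341/158610 = -3383709367/22681230 ≈ -149.19)
G + Z(1/(678 + M(21))) = -3383709367/22681230 + (-587 + 1/(678 + 2)) = -3383709367/22681230 + (-587 + 1/680) = -3383709367/22681230 - 399159/680 = -66790232089/90724920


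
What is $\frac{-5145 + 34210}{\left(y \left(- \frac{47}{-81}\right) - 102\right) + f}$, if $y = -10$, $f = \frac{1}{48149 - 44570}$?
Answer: $- \frac{2808638145}{10417249} \approx -269.61$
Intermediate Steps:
$f = \frac{1}{3579} \approx 0.00027941$
$\frac{-5145 + 34210}{\left(y \left(- \frac{47}{-81}\right) - 102\right) + f} = \frac{-5145 + 34210}{\left(- 10 \left(- \frac{47}{-81}\right) - 102\right) + \frac{1}{3579}} = \frac{29065}{\left(- 10 \left(\left(-47\right) \left(- \frac{1}{81}\right)\right) - 102\right) + \frac{1}{3579}} = \frac{29065}{\left(\left(-10\right) \frac{47}{81} - 102\right) + \frac{1}{3579}} = \frac{29065}{\left(- \frac{470}{81} - 102\right) + \frac{1}{3579}} = \frac{29065}{- \frac{8732}{81} + \frac{1}{3579}} = \frac{29065}{- \frac{10417249}{96633}} = 29065 \left(- \frac{96633}{10417249}\right) = - \frac{2808638145}{10417249}$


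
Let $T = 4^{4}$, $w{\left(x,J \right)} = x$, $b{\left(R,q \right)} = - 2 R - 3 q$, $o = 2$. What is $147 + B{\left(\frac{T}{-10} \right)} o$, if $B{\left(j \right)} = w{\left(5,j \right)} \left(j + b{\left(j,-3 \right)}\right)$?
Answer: $493$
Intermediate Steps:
$b{\left(R,q \right)} = - 3 q - 2 R$
$T = 256$
$B{\left(j \right)} = 45 - 5 j$ ($B{\left(j \right)} = 5 \left(j - \left(-9 + 2 j\right)\right) = 5 \left(9 - j\right) = 45 - 5 j$)
$147 + B{\left(\frac{T}{-10} \right)} o = 147 + \left(45 - 5 \frac{256}{-10}\right) 2 = 147 + \left(45 - 5 \cdot 256 \left(- \frac{1}{10}\right)\right) 2 = 147 + \left(45 - -128\right) 2 = 147 + \left(45 + 128\right) 2 = 147 + 173 \cdot 2 = 147 + 346 = 493$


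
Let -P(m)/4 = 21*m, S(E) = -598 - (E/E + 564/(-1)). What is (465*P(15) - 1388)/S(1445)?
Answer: 587288/35 ≈ 16780.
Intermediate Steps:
S(E) = -35 (S(E) = -598 - (1 + 564*(-1)) = -598 - (1 - 564) = -598 - 1*(-563) = -598 + 563 = -35)
P(m) = -84*m
(465*P(15) - 1388)/S(1445) = (465*(-84*15) - 1388)/(-35) = (465*(-1260) - 1388)*(-1/35) = (-585900 - 1388)*(-1/35) = -587288*(-1/35) = 587288/35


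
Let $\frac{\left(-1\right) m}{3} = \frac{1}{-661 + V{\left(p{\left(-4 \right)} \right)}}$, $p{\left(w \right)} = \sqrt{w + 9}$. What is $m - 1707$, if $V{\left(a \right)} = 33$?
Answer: $- \frac{1071993}{628} \approx -1707.0$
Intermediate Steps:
$p{\left(w \right)} = \sqrt{9 + w}$
$m = \frac{3}{628}$ ($m = - \frac{3}{-661 + 33} = - \frac{3}{-628} = \left(-3\right) \left(- \frac{1}{628}\right) = \frac{3}{628} \approx 0.0047771$)
$m - 1707 = \frac{3}{628} - 1707 = - \frac{1071993}{628}$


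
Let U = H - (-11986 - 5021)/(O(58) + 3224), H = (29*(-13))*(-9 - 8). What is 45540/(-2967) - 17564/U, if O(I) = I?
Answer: -5457541588/301735945 ≈ -18.087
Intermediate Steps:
H = 6409 (H = -377*(-17) = 6409)
U = 7017115/1094 (U = 6409 - (-11986 - 5021)/(58 + 3224) = 6409 - (-17007)/3282 = 6409 - 1*(-5669/1094) = 6409 + 5669/1094 = 7017115/1094 ≈ 6414.2)
45540/(-2967) - 17564/U = 45540/(-2967) - 17564/7017115/1094 = 45540*(-1/2967) - 17564*1094/7017115 = -660/43 - 19215016/7017115 = -5457541588/301735945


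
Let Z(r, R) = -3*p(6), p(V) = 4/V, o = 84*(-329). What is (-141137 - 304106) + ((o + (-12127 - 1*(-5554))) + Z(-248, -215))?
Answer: -479454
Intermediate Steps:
o = -27636
Z(r, R) = -2 (Z(r, R) = -12/6 = -3*2/3 = -2)
(-141137 - 304106) + ((o + (-12127 - 1*(-5554))) + Z(-248, -215)) = (-141137 - 304106) + ((-27636 + (-12127 - 1*(-5554))) - 2) = -445243 + ((-27636 + (-12127 + 5554)) - 2) = -445243 + ((-27636 - 6573) - 2) = -445243 + (-34209 - 2) = -445243 - 34211 = -479454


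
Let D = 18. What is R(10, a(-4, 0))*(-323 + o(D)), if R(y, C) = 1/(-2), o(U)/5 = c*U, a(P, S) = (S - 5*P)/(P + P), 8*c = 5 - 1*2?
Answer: 1157/8 ≈ 144.63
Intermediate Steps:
c = 3/8 (c = (5 - 1*2)/8 = (5 - 2)/8 = (1/8)*3 = 3/8 ≈ 0.37500)
a(P, S) = (S - 5*P)/(2*P) (a(P, S) = (S - 5*P)/((2*P)) = (S - 5*P)*(1/(2*P)) = (S - 5*P)/(2*P))
o(U) = 15*U/8 (o(U) = 5*(3*U/8) = 15*U/8)
R(y, C) = -1/2
R(10, a(-4, 0))*(-323 + o(D)) = -(-323 + (15/8)*18)/2 = -(-323 + 135/4)/2 = -1/2*(-1157/4) = 1157/8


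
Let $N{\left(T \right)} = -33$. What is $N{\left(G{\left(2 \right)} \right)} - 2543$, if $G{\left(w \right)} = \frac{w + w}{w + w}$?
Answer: $-2576$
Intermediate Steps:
$G{\left(w \right)} = 1$ ($G{\left(w \right)} = \frac{2 w}{2 w} = 2 w \frac{1}{2 w} = 1$)
$N{\left(G{\left(2 \right)} \right)} - 2543 = -33 - 2543 = -2576$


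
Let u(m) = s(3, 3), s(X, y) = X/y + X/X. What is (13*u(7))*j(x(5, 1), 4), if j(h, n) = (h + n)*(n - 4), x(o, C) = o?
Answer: 0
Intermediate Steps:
s(X, y) = 1 + X/y (s(X, y) = X/y + 1 = 1 + X/y)
j(h, n) = (-4 + n)*(h + n) (j(h, n) = (h + n)*(-4 + n) = (-4 + n)*(h + n))
u(m) = 2 (u(m) = (3 + 3)/3 = (⅓)*6 = 2)
(13*u(7))*j(x(5, 1), 4) = (13*2)*(4² - 4*5 - 4*4 + 5*4) = 26*(16 - 20 - 16 + 20) = 26*0 = 0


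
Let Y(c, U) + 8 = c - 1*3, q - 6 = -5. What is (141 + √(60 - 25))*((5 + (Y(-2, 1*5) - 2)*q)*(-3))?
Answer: 4230 + 30*√35 ≈ 4407.5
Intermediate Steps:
q = 1 (q = 6 - 5 = 1)
Y(c, U) = -11 + c (Y(c, U) = -8 + (c - 1*3) = -8 + (c - 3) = -8 + (-3 + c) = -11 + c)
(141 + √(60 - 25))*((5 + (Y(-2, 1*5) - 2)*q)*(-3)) = (141 + √(60 - 25))*((5 + ((-11 - 2) - 2)*1)*(-3)) = (141 + √35)*((5 + (-13 - 2)*1)*(-3)) = (141 + √35)*((5 - 15*1)*(-3)) = (141 + √35)*((5 - 15)*(-3)) = (141 + √35)*(-10*(-3)) = (141 + √35)*30 = 4230 + 30*√35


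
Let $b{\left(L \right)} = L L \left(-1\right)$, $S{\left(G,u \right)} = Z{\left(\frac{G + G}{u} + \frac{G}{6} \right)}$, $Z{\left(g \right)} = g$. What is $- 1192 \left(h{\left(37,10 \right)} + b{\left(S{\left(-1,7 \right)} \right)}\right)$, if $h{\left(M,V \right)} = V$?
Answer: $- \frac{5149142}{441} \approx -11676.0$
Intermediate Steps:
$S{\left(G,u \right)} = \frac{G}{6} + \frac{2 G}{u}$ ($S{\left(G,u \right)} = \frac{G + G}{u} + \frac{G}{6} = \frac{2 G}{u} + G \frac{1}{6} = \frac{2 G}{u} + \frac{G}{6} = \frac{G}{6} + \frac{2 G}{u}$)
$b{\left(L \right)} = - L^{2}$ ($b{\left(L \right)} = L^{2} \left(-1\right) = - L^{2}$)
$- 1192 \left(h{\left(37,10 \right)} + b{\left(S{\left(-1,7 \right)} \right)}\right) = - 1192 \left(10 - \left(\frac{1}{6} \left(-1\right) \frac{1}{7} \left(12 + 7\right)\right)^{2}\right) = - 1192 \left(10 - \left(\frac{1}{6} \left(-1\right) \frac{1}{7} \cdot 19\right)^{2}\right) = - 1192 \left(10 - \left(- \frac{19}{42}\right)^{2}\right) = - 1192 \left(10 - \frac{361}{1764}\right) = \left(-1192\right) \frac{17279}{1764} = - \frac{5149142}{441}$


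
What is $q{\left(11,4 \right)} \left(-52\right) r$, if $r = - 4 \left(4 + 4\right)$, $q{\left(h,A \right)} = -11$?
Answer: $-18304$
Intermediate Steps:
$r = -32$ ($r = \left(-4\right) 8 = -32$)
$q{\left(11,4 \right)} \left(-52\right) r = \left(-11\right) \left(-52\right) \left(-32\right) = 572 \left(-32\right) = -18304$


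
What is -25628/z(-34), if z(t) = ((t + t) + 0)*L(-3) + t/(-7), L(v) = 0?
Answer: -89698/17 ≈ -5276.4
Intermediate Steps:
z(t) = -t/7 (z(t) = ((t + t) + 0)*0 + t/(-7) = (2*t + 0)*0 + t*(-⅐) = (2*t)*0 - t/7 = 0 - t/7 = -t/7)
-25628/z(-34) = -25628/((-⅐*(-34))) = -25628/34/7 = -25628*7/34 = -89698/17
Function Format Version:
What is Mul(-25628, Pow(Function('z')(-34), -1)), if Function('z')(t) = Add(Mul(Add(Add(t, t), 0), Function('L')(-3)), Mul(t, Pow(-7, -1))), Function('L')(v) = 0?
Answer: Rational(-89698, 17) ≈ -5276.4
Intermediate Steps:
Function('z')(t) = Mul(Rational(-1, 7), t) (Function('z')(t) = Add(Mul(Add(Add(t, t), 0), 0), Mul(t, Pow(-7, -1))) = Add(Mul(Add(Mul(2, t), 0), 0), Mul(t, Rational(-1, 7))) = Add(Mul(Mul(2, t), 0), Mul(Rational(-1, 7), t)) = Add(0, Mul(Rational(-1, 7), t)) = Mul(Rational(-1, 7), t))
Mul(-25628, Pow(Function('z')(-34), -1)) = Mul(-25628, Pow(Mul(Rational(-1, 7), -34), -1)) = Mul(-25628, Pow(Rational(34, 7), -1)) = Mul(-25628, Rational(7, 34)) = Rational(-89698, 17)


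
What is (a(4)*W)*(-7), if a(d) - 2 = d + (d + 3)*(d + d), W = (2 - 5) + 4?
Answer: -434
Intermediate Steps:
W = 1 (W = -3 + 4 = 1)
a(d) = 2 + d + 2*d*(3 + d) (a(d) = 2 + (d + (d + 3)*(d + d)) = 2 + (d + (3 + d)*(2*d)) = 2 + (d + 2*d*(3 + d)) = 2 + d + 2*d*(3 + d))
(a(4)*W)*(-7) = ((2 + 2*4² + 7*4)*1)*(-7) = ((2 + 2*16 + 28)*1)*(-7) = ((2 + 32 + 28)*1)*(-7) = (62*1)*(-7) = 62*(-7) = -434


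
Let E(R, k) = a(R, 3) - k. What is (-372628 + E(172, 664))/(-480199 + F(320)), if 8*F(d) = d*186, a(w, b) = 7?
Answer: 373285/472759 ≈ 0.78959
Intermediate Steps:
E(R, k) = 7 - k
F(d) = 93*d/4 (F(d) = (d*186)/8 = (186*d)/8 = 93*d/4)
(-372628 + E(172, 664))/(-480199 + F(320)) = (-372628 + (7 - 1*664))/(-480199 + (93/4)*320) = (-372628 + (7 - 664))/(-480199 + 7440) = (-372628 - 657)/(-472759) = -373285*(-1/472759) = 373285/472759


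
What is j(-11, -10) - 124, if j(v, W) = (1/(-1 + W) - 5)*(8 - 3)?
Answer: -1644/11 ≈ -149.45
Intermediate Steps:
j(v, W) = -25 + 5/(-1 + W) (j(v, W) = (-5 + 1/(-1 + W))*5 = -25 + 5/(-1 + W))
j(-11, -10) - 124 = 5*(6 - 5*(-10))/(-1 - 10) - 124 = 5*(6 + 50)/(-11) - 124 = 5*(-1/11)*56 - 124 = -280/11 - 124 = -1644/11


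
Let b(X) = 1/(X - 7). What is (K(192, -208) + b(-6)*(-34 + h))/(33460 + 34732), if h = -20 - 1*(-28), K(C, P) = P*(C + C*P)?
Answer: 4133377/34096 ≈ 121.23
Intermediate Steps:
h = 8 (h = -20 + 28 = 8)
b(X) = 1/(-7 + X)
(K(192, -208) + b(-6)*(-34 + h))/(33460 + 34732) = (192*(-208)*(1 - 208) + (-34 + 8)/(-7 - 6))/(33460 + 34732) = (192*(-208)*(-207) - 26/(-13))/68192 = (8266752 - 1/13*(-26))*(1/68192) = (8266752 + 2)*(1/68192) = 8266754*(1/68192) = 4133377/34096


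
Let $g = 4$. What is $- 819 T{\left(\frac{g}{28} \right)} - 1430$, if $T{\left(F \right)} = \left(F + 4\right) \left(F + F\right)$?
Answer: $- \frac{16796}{7} \approx -2399.4$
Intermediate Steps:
$T{\left(F \right)} = 2 F \left(4 + F\right)$ ($T{\left(F \right)} = \left(4 + F\right) 2 F = 2 F \left(4 + F\right)$)
$- 819 T{\left(\frac{g}{28} \right)} - 1430 = - 819 \cdot 2 \cdot \frac{4}{28} \left(4 + \frac{4}{28}\right) - 1430 = - 819 \cdot 2 \cdot 4 \cdot \frac{1}{28} \left(4 + 4 \cdot \frac{1}{28}\right) - 1430 = - 819 \cdot 2 \cdot \frac{1}{7} \left(4 + \frac{1}{7}\right) - 1430 = - 819 \cdot 2 \cdot \frac{1}{7} \cdot \frac{29}{7} - 1430 = \left(-819\right) \frac{58}{49} - 1430 = - \frac{6786}{7} - 1430 = - \frac{16796}{7}$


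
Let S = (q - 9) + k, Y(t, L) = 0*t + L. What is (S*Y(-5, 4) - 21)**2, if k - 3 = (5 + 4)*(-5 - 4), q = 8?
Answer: 113569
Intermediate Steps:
Y(t, L) = L (Y(t, L) = 0 + L = L)
k = -78 (k = 3 + (5 + 4)*(-5 - 4) = 3 + 9*(-9) = 3 - 81 = -78)
S = -79 (S = (8 - 9) - 78 = -1 - 78 = -79)
(S*Y(-5, 4) - 21)**2 = (-79*4 - 21)**2 = (-316 - 21)**2 = (-337)**2 = 113569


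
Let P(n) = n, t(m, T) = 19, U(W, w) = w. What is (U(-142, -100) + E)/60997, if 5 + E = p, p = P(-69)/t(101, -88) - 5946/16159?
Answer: -33465150/18727359937 ≈ -0.0017870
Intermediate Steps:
p = -1227945/307021 (p = -69/19 - 5946/16159 = -1227945/307021 ≈ -3.9995)
E = -2763050/307021 (E = -5 - 1227945/307021 = -2763050/307021 ≈ -8.9995)
(U(-142, -100) + E)/60997 = (-100 - 2763050/307021)/60997 = -33465150/307021*1/60997 = -33465150/18727359937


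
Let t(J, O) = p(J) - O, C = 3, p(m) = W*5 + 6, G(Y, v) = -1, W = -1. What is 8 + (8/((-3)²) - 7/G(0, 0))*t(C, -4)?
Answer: 427/9 ≈ 47.444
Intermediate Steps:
p(m) = 1 (p(m) = -1*5 + 6 = -5 + 6 = 1)
t(J, O) = 1 - O
8 + (8/((-3)²) - 7/G(0, 0))*t(C, -4) = 8 + (8/((-3)²) - 7/(-1))*(1 - 1*(-4)) = 8 + (8/9 - 7*(-1))*(1 + 4) = 8 + (8*(⅑) + 7)*5 = 8 + (8/9 + 7)*5 = 8 + (71/9)*5 = 8 + 355/9 = 427/9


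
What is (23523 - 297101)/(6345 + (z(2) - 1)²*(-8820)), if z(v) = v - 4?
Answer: 273578/73035 ≈ 3.7458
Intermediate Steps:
z(v) = -4 + v
(23523 - 297101)/(6345 + (z(2) - 1)²*(-8820)) = (23523 - 297101)/(6345 + ((-4 + 2) - 1)²*(-8820)) = -273578/(6345 + (-2 - 1)²*(-8820)) = -273578/(6345 + (-3)²*(-8820)) = -273578/(6345 + 9*(-8820)) = -273578/(6345 - 79380) = -273578/(-73035) = -273578*(-1/73035) = 273578/73035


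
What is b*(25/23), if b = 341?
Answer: 8525/23 ≈ 370.65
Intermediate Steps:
b*(25/23) = 341*(25/23) = 8525/23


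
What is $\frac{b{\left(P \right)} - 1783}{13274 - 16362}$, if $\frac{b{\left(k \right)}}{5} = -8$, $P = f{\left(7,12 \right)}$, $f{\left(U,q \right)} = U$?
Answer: $\frac{1823}{3088} \approx 0.59035$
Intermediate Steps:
$P = 7$
$b{\left(k \right)} = -40$ ($b{\left(k \right)} = 5 \left(-8\right) = -40$)
$\frac{b{\left(P \right)} - 1783}{13274 - 16362} = \frac{-40 - 1783}{13274 - 16362} = - \frac{1823}{-3088} = \left(-1823\right) \left(- \frac{1}{3088}\right) = \frac{1823}{3088}$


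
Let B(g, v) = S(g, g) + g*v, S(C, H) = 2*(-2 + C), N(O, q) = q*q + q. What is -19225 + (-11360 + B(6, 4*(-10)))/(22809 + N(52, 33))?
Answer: -51120563/2659 ≈ -19226.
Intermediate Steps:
N(O, q) = q + q² (N(O, q) = q² + q = q + q²)
S(C, H) = -4 + 2*C
B(g, v) = -4 + 2*g + g*v (B(g, v) = (-4 + 2*g) + g*v = -4 + 2*g + g*v)
-19225 + (-11360 + B(6, 4*(-10)))/(22809 + N(52, 33)) = -19225 + (-11360 + (-4 + 2*6 + 6*(4*(-10))))/(22809 + 33*(1 + 33)) = -19225 + (-11360 + (-4 + 12 + 6*(-40)))/(22809 + 33*34) = -19225 + (-11360 + (-4 + 12 - 240))/(22809 + 1122) = -19225 + (-11360 - 232)/23931 = -19225 - 11592*1/23931 = -19225 - 1288/2659 = -51120563/2659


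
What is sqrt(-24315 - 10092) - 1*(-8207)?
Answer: 8207 + 3*I*sqrt(3823) ≈ 8207.0 + 185.49*I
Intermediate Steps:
sqrt(-24315 - 10092) - 1*(-8207) = sqrt(-34407) + 8207 = 3*I*sqrt(3823) + 8207 = 8207 + 3*I*sqrt(3823)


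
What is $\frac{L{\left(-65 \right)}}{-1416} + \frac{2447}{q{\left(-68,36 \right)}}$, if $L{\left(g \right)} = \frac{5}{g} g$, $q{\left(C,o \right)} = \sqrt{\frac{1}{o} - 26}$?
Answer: $- \frac{5}{1416} - \frac{14682 i \sqrt{935}}{935} \approx -0.0035311 - 480.15 i$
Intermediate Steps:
$q{\left(C,o \right)} = \sqrt{-26 + \frac{1}{o}}$
$L{\left(g \right)} = 5$
$\frac{L{\left(-65 \right)}}{-1416} + \frac{2447}{q{\left(-68,36 \right)}} = \frac{5}{-1416} + \frac{2447}{\sqrt{-26 + \frac{1}{36}}} = 5 \left(- \frac{1}{1416}\right) + \frac{2447}{\sqrt{-26 + \frac{1}{36}}} = - \frac{5}{1416} + \frac{2447}{\sqrt{- \frac{935}{36}}} = - \frac{5}{1416} + \frac{2447}{\frac{1}{6} i \sqrt{935}} = - \frac{5}{1416} + 2447 \left(- \frac{6 i \sqrt{935}}{935}\right) = - \frac{5}{1416} - \frac{14682 i \sqrt{935}}{935}$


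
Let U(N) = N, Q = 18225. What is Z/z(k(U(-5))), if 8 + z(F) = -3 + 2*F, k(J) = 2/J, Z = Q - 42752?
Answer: 122635/59 ≈ 2078.6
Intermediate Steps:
Z = -24527 (Z = 18225 - 42752 = -24527)
z(F) = -11 + 2*F (z(F) = -8 + (-3 + 2*F) = -11 + 2*F)
Z/z(k(U(-5))) = -24527/(-11 + 2*(2/(-5))) = -24527/(-11 + 2*(2*(-⅕))) = -24527/(-11 + 2*(-⅖)) = -24527/(-11 - ⅘) = -24527/(-59/5) = -24527*(-5/59) = 122635/59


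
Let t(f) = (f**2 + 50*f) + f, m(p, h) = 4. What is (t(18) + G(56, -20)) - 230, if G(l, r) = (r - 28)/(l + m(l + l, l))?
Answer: 5056/5 ≈ 1011.2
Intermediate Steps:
t(f) = f**2 + 51*f
G(l, r) = (-28 + r)/(4 + l) (G(l, r) = (r - 28)/(l + 4) = (-28 + r)/(4 + l))
(t(18) + G(56, -20)) - 230 = (18*(51 + 18) + (-28 - 20)/(4 + 56)) - 230 = (18*69 - 48/60) - 230 = (1242 + (1/60)*(-48)) - 230 = (1242 - 4/5) - 230 = 6206/5 - 230 = 5056/5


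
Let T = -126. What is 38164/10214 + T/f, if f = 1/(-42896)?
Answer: 27602822954/5107 ≈ 5.4049e+6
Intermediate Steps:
f = -1/42896 ≈ -2.3312e-5
38164/10214 + T/f = 38164/10214 - 126/(-1/42896) = 38164*(1/10214) - 126*(-42896) = 19082/5107 + 5404896 = 27602822954/5107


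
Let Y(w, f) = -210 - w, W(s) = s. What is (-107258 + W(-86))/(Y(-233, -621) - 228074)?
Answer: 107344/228051 ≈ 0.47070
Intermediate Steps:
(-107258 + W(-86))/(Y(-233, -621) - 228074) = (-107258 - 86)/((-210 - 1*(-233)) - 228074) = -107344/((-210 + 233) - 228074) = -107344/(23 - 228074) = -107344/(-228051) = -107344*(-1/228051) = 107344/228051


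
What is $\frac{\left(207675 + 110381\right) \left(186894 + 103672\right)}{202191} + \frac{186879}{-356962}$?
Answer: $\frac{32989055108351663}{72174503742} \approx 4.5707 \cdot 10^{5}$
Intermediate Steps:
$\frac{\left(207675 + 110381\right) \left(186894 + 103672\right)}{202191} + \frac{186879}{-356962} = 318056 \cdot 290566 \cdot \frac{1}{202191} + 186879 \left(- \frac{1}{356962}\right) = 92416259696 \cdot \frac{1}{202191} - \frac{186879}{356962} = \frac{92416259696}{202191} - \frac{186879}{356962} = \frac{32989055108351663}{72174503742}$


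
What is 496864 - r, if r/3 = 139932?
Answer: 77068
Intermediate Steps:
r = 419796 (r = 3*139932 = 419796)
496864 - r = 496864 - 1*419796 = 496864 - 419796 = 77068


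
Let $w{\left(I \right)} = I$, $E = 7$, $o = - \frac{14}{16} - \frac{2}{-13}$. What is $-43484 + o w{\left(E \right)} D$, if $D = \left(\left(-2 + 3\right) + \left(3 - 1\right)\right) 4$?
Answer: $- \frac{1132159}{26} \approx -43545.0$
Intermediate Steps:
$o = - \frac{75}{104}$ ($o = \left(-14\right) \frac{1}{16} - - \frac{2}{13} = - \frac{7}{8} + \frac{2}{13} = - \frac{75}{104} \approx -0.72115$)
$D = 12$ ($D = \left(1 + \left(3 - 1\right)\right) 4 = \left(1 + 2\right) 4 = 3 \cdot 4 = 12$)
$-43484 + o w{\left(E \right)} D = -43484 + \left(- \frac{75}{104}\right) 7 \cdot 12 = -43484 - \frac{1575}{26} = - \frac{1132159}{26}$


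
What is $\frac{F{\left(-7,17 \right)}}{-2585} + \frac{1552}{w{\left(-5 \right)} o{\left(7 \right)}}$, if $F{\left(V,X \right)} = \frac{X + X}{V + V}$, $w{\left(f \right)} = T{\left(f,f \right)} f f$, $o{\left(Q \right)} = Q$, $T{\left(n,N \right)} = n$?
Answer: $- \frac{801959}{452375} \approx -1.7728$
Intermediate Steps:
$w{\left(f \right)} = f^{3}$ ($w{\left(f \right)} = f f f = f^{2} f = f^{3}$)
$F{\left(V,X \right)} = \frac{X}{V}$ ($F{\left(V,X \right)} = \frac{2 X}{2 V} = 2 X \frac{1}{2 V} = \frac{X}{V}$)
$\frac{F{\left(-7,17 \right)}}{-2585} + \frac{1552}{w{\left(-5 \right)} o{\left(7 \right)}} = \frac{17 \frac{1}{-7}}{-2585} + \frac{1552}{\left(-5\right)^{3} \cdot 7} = 17 \left(- \frac{1}{7}\right) \left(- \frac{1}{2585}\right) + \frac{1552}{\left(-125\right) 7} = \left(- \frac{17}{7}\right) \left(- \frac{1}{2585}\right) + \frac{1552}{-875} = \frac{17}{18095} + 1552 \left(- \frac{1}{875}\right) = \frac{17}{18095} - \frac{1552}{875} = - \frac{801959}{452375}$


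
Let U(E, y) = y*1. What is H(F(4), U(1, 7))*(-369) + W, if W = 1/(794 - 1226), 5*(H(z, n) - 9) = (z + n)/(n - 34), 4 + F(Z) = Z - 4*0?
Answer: -7132037/2160 ≈ -3301.9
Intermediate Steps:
U(E, y) = y
F(Z) = -4 + Z (F(Z) = -4 + (Z - 4*0) = -4 + (Z + 0) = -4 + Z)
H(z, n) = 9 + (n + z)/(5*(-34 + n)) (H(z, n) = 9 + ((z + n)/(n - 34))/5 = 9 + ((n + z)/(-34 + n))/5 = 9 + (n + z)/(5*(-34 + n)))
W = -1/432 (W = 1/(-432) = -1/432 ≈ -0.0023148)
H(F(4), U(1, 7))*(-369) + W = ((-1530 + (-4 + 4) + 46*7)/(5*(-34 + 7)))*(-369) - 1/432 = ((1/5)*(-1530 + 0 + 322)/(-27))*(-369) - 1/432 = ((1/5)*(-1/27)*(-1208))*(-369) - 1/432 = (1208/135)*(-369) - 1/432 = -49528/15 - 1/432 = -7132037/2160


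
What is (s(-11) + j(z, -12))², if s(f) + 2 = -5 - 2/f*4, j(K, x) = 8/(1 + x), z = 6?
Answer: 49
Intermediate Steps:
s(f) = -7 - 8/f (s(f) = -2 + (-5 - 2/f*4) = -2 + (-5 - 8/f) = -7 - 8/f)
(s(-11) + j(z, -12))² = ((-7 - 8/(-11)) + 8/(1 - 12))² = ((-7 - 8*(-1/11)) + 8/(-11))² = ((-7 + 8/11) + 8*(-1/11))² = (-69/11 - 8/11)² = (-7)² = 49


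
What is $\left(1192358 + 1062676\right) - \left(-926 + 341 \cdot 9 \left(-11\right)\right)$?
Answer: $2289719$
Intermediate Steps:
$\left(1192358 + 1062676\right) - \left(-926 + 341 \cdot 9 \left(-11\right)\right) = 2255034 - \left(-926 + 341 \left(-99\right)\right) = 2255034 - \left(-926 - 33759\right) = 2255034 - -34685 = 2255034 + 34685 = 2289719$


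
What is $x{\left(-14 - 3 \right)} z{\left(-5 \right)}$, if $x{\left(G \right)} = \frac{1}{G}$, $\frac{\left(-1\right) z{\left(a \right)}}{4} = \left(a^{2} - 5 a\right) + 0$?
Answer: $\frac{200}{17} \approx 11.765$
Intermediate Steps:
$z{\left(a \right)} = - 4 a^{2} + 20 a$ ($z{\left(a \right)} = - 4 \left(\left(a^{2} - 5 a\right) + 0\right) = - 4 \left(a^{2} - 5 a\right) = - 4 a^{2} + 20 a$)
$x{\left(-14 - 3 \right)} z{\left(-5 \right)} = \frac{4 \left(-5\right) \left(5 - -5\right)}{-14 - 3} = \frac{4 \left(-5\right) \left(5 + 5\right)}{-17} = - \frac{4 \left(-5\right) 10}{17} = \left(- \frac{1}{17}\right) \left(-200\right) = \frac{200}{17}$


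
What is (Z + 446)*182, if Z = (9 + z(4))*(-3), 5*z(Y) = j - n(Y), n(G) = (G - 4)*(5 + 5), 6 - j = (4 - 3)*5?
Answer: 380744/5 ≈ 76149.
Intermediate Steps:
j = 1 (j = 6 - (4 - 3)*5 = 6 - 5 = 1)
n(G) = -40 + 10*G (n(G) = (-4 + G)*10 = -40 + 10*G)
z(Y) = 41/5 - 2*Y (z(Y) = (1 - (-40 + 10*Y))/5 = (1 + (40 - 10*Y))/5 = (41 - 10*Y)/5 = 41/5 - 2*Y)
Z = -138/5 (Z = (9 + (41/5 - 2*4))*(-3) = (9 + (41/5 - 8))*(-3) = (9 + ⅕)*(-3) = (46/5)*(-3) = -138/5 ≈ -27.600)
(Z + 446)*182 = (-138/5 + 446)*182 = (2092/5)*182 = 380744/5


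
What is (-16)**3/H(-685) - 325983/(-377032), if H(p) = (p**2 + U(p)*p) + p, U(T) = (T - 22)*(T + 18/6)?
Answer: 53758734636011/62176469655400 ≈ 0.86462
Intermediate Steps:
U(T) = (-22 + T)*(3 + T) (U(T) = (-22 + T)*(T + 18*(1/6)) = (-22 + T)*(T + 3) = (-22 + T)*(3 + T))
H(p) = p + p**2 + p*(-66 + p**2 - 19*p) (H(p) = (p**2 + (-66 + p**2 - 19*p)*p) + p = (p**2 + p*(-66 + p**2 - 19*p)) + p = p + p**2 + p*(-66 + p**2 - 19*p))
(-16)**3/H(-685) - 325983/(-377032) = (-16)**3/((-685*(-65 + (-685)**2 - 18*(-685)))) - 325983/(-377032) = -4096*(-1/(685*(-65 + 469225 + 12330))) - 325983*(-1/377032) = -4096/((-685*481490)) + 325983/377032 = -4096/(-329820650) + 325983/377032 = -4096*(-1/329820650) + 325983/377032 = 2048/164910325 + 325983/377032 = 53758734636011/62176469655400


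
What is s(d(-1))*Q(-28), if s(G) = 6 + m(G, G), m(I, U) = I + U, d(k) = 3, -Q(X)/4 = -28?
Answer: 1344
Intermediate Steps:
Q(X) = 112 (Q(X) = -4*(-28) = 112)
s(G) = 6 + 2*G (s(G) = 6 + (G + G) = 6 + 2*G)
s(d(-1))*Q(-28) = (6 + 2*3)*112 = (6 + 6)*112 = 12*112 = 1344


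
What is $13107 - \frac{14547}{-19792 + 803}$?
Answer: $\frac{248903370}{18989} \approx 13108.0$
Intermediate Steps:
$13107 - \frac{14547}{-19792 + 803} = 13107 - \frac{14547}{-18989} = 13107 - - \frac{14547}{18989} = 13107 + \frac{14547}{18989} = \frac{248903370}{18989}$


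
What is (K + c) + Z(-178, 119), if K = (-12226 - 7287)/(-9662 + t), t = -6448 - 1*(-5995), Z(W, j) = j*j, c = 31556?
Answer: 462446968/10115 ≈ 45719.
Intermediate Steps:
Z(W, j) = j²
t = -453 (t = -6448 + 5995 = -453)
K = 19513/10115 (K = (-12226 - 7287)/(-9662 - 453) = -19513/(-10115) = -19513*(-1/10115) = 19513/10115 ≈ 1.9291)
(K + c) + Z(-178, 119) = (19513/10115 + 31556) + 119² = 319208453/10115 + 14161 = 462446968/10115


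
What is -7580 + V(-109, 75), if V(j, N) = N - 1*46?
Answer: -7551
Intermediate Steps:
V(j, N) = -46 + N (V(j, N) = N - 46 = -46 + N)
-7580 + V(-109, 75) = -7580 + (-46 + 75) = -7580 + 29 = -7551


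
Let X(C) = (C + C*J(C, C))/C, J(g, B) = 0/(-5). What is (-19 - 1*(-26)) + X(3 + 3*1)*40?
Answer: 47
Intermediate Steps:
J(g, B) = 0 (J(g, B) = 0*(-⅕) = 0)
X(C) = 1 (X(C) = (C + C*0)/C = (C + 0)/C = C/C = 1)
(-19 - 1*(-26)) + X(3 + 3*1)*40 = (-19 - 1*(-26)) + 1*40 = (-19 + 26) + 40 = 7 + 40 = 47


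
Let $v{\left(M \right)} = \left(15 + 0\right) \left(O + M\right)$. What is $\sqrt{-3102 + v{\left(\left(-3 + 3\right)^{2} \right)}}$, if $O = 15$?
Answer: $i \sqrt{2877} \approx 53.638 i$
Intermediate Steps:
$v{\left(M \right)} = 225 + 15 M$ ($v{\left(M \right)} = \left(15 + 0\right) \left(15 + M\right) = 15 \left(15 + M\right) = 225 + 15 M$)
$\sqrt{-3102 + v{\left(\left(-3 + 3\right)^{2} \right)}} = \sqrt{-3102 + \left(225 + 15 \left(-3 + 3\right)^{2}\right)} = \sqrt{-3102 + \left(225 + 15 \cdot 0^{2}\right)} = \sqrt{-3102 + \left(225 + 15 \cdot 0\right)} = \sqrt{-3102 + \left(225 + 0\right)} = \sqrt{-3102 + 225} = \sqrt{-2877} = i \sqrt{2877}$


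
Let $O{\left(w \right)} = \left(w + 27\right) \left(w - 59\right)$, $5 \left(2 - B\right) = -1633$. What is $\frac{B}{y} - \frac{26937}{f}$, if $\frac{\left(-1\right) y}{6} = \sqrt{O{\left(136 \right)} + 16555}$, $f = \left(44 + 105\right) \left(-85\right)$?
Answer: $\frac{26937}{12665} - \frac{1643 \sqrt{66}}{41580} \approx 1.8059$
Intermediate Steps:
$B = \frac{1643}{5}$ ($B = 2 - - \frac{1633}{5} = 2 + \frac{1633}{5} = \frac{1643}{5} \approx 328.6$)
$f = -12665$ ($f = 149 \left(-85\right) = -12665$)
$O{\left(w \right)} = \left(-59 + w\right) \left(27 + w\right)$ ($O{\left(w \right)} = \left(27 + w\right) \left(-59 + w\right) = \left(-59 + w\right) \left(27 + w\right)$)
$y = - 126 \sqrt{66}$ ($y = - 6 \sqrt{\left(-1593 + 136^{2} - 4352\right) + 16555} = - 6 \sqrt{\left(-1593 + 18496 - 4352\right) + 16555} = - 6 \sqrt{12551 + 16555} = - 6 \sqrt{29106} = - 6 \cdot 21 \sqrt{66} = - 126 \sqrt{66} \approx -1023.6$)
$\frac{B}{y} - \frac{26937}{f} = \frac{1643}{5 \left(- 126 \sqrt{66}\right)} - \frac{26937}{-12665} = \frac{1643 \left(- \frac{\sqrt{66}}{8316}\right)}{5} - - \frac{26937}{12665} = - \frac{1643 \sqrt{66}}{41580} + \frac{26937}{12665} = \frac{26937}{12665} - \frac{1643 \sqrt{66}}{41580}$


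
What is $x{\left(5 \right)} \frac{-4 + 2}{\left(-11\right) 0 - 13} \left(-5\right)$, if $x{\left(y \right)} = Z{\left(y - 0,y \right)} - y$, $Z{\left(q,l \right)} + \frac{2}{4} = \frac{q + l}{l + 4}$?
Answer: $\frac{395}{117} \approx 3.3761$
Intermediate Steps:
$Z{\left(q,l \right)} = - \frac{1}{2} + \frac{l + q}{4 + l}$ ($Z{\left(q,l \right)} = - \frac{1}{2} + \frac{q + l}{l + 4} = - \frac{1}{2} + \frac{l + q}{4 + l}$)
$x{\left(y \right)} = - y + \frac{-2 + \frac{3 y}{2}}{4 + y}$ ($x{\left(y \right)} = \frac{-2 + \left(y - 0\right) + \frac{y}{2}}{4 + y} - y = \frac{-2 + \left(y + 0\right) + \frac{y}{2}}{4 + y} - y = \frac{-2 + y + \frac{y}{2}}{4 + y} - y = \frac{-2 + \frac{3 y}{2}}{4 + y} - y = - y + \frac{-2 + \frac{3 y}{2}}{4 + y}$)
$x{\left(5 \right)} \frac{-4 + 2}{\left(-11\right) 0 - 13} \left(-5\right) = \frac{-2 + \frac{3}{2} \cdot 5 - 5 \left(4 + 5\right)}{4 + 5} \frac{-4 + 2}{\left(-11\right) 0 - 13} \left(-5\right) = \frac{-2 + \frac{15}{2} - 5 \cdot 9}{9} \left(- \frac{2}{0 - 13}\right) \left(-5\right) = \frac{-2 + \frac{15}{2} - 45}{9} \left(- \frac{2}{-13}\right) \left(-5\right) = \frac{1}{9} \left(- \frac{79}{2}\right) \left(\left(-2\right) \left(- \frac{1}{13}\right)\right) \left(-5\right) = \left(- \frac{79}{18}\right) \frac{2}{13} \left(-5\right) = \left(- \frac{79}{117}\right) \left(-5\right) = \frac{395}{117}$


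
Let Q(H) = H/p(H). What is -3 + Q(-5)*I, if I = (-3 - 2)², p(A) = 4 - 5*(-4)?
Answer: -197/24 ≈ -8.2083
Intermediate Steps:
p(A) = 24 (p(A) = 4 + 20 = 24)
I = 25 (I = (-5)² = 25)
Q(H) = H/24
-3 + Q(-5)*I = -3 + ((1/24)*(-5))*25 = -3 - 5/24*25 = -3 - 125/24 = -197/24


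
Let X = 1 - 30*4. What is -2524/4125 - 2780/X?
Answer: 11167144/490875 ≈ 22.749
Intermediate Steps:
X = -119 (X = 1 - 120 = -119)
-2524/4125 - 2780/X = -2524/4125 - 2780/(-119) = -2524*1/4125 - 2780*(-1/119) = -2524/4125 + 2780/119 = 11167144/490875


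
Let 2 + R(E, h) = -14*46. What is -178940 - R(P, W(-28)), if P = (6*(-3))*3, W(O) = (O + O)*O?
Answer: -178294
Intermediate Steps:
W(O) = 2*O² (W(O) = (2*O)*O = 2*O²)
P = -54 (P = -18*3 = -54)
R(E, h) = -646 (R(E, h) = -2 - 14*46 = -2 - 644 = -646)
-178940 - R(P, W(-28)) = -178940 - 1*(-646) = -178940 + 646 = -178294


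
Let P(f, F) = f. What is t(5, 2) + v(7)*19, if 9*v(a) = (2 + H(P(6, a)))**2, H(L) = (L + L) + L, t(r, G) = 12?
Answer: 7708/9 ≈ 856.44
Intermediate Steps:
H(L) = 3*L (H(L) = 2*L + L = 3*L)
v(a) = 400/9 (v(a) = (2 + 3*6)**2/9 = (2 + 18)**2/9 = (1/9)*20**2 = (1/9)*400 = 400/9)
t(5, 2) + v(7)*19 = 12 + (400/9)*19 = 12 + 7600/9 = 7708/9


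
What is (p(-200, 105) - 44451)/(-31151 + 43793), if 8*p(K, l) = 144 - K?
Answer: -3172/903 ≈ -3.5127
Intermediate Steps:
p(K, l) = 18 - K/8 (p(K, l) = (144 - K)/8 = 18 - K/8)
(p(-200, 105) - 44451)/(-31151 + 43793) = ((18 - ⅛*(-200)) - 44451)/(-31151 + 43793) = ((18 + 25) - 44451)/12642 = (43 - 44451)*(1/12642) = -44408*1/12642 = -3172/903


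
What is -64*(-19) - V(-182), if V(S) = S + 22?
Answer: 1376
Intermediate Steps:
V(S) = 22 + S
-64*(-19) - V(-182) = -64*(-19) - (22 - 182) = 1216 - 1*(-160) = 1216 + 160 = 1376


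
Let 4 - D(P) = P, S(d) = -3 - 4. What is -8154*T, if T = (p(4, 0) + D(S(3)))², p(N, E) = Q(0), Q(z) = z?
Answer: -986634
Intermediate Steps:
S(d) = -7
D(P) = 4 - P
p(N, E) = 0
T = 121 (T = (0 + (4 - 1*(-7)))² = (0 + (4 + 7))² = (0 + 11)² = 11² = 121)
-8154*T = -8154*121 = -986634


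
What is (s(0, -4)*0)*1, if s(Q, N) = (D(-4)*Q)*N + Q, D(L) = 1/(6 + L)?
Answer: 0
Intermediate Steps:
s(Q, N) = Q + N*Q/2 (s(Q, N) = (Q/(6 - 4))*N + Q = (Q/2)*N + Q = N*Q/2 + Q = Q + N*Q/2)
(s(0, -4)*0)*1 = (((½)*0*(2 - 4))*0)*1 = (((½)*0*(-2))*0)*1 = (0*0)*1 = 0*1 = 0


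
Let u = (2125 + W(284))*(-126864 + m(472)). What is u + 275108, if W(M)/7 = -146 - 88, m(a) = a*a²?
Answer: 51148513716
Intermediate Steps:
m(a) = a³
W(M) = -1638 (W(M) = 7*(-146 - 88) = 7*(-234) = -1638)
u = 51148238608 (u = (2125 - 1638)*(-126864 + 472³) = 487*(-126864 + 105154048) = 487*105027184 = 51148238608)
u + 275108 = 51148238608 + 275108 = 51148513716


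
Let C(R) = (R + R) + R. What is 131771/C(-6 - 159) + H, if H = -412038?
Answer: -204090581/495 ≈ -4.1230e+5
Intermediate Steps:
C(R) = 3*R (C(R) = 2*R + R = 3*R)
131771/C(-6 - 159) + H = 131771/((3*(-6 - 159))) - 412038 = 131771/((3*(-165))) - 412038 = 131771/(-495) - 412038 = 131771*(-1/495) - 412038 = -131771/495 - 412038 = -204090581/495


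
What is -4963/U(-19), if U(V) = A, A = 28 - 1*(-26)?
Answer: -4963/54 ≈ -91.907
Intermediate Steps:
A = 54 (A = 28 + 26 = 54)
U(V) = 54
-4963/U(-19) = -4963/54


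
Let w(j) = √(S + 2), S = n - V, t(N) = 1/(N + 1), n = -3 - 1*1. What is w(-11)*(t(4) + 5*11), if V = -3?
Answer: 276/5 ≈ 55.200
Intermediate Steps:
n = -4 (n = -3 - 1 = -4)
t(N) = 1/(1 + N)
S = -1 (S = -4 - 1*(-3) = -4 + 3 = -1)
w(j) = 1 (w(j) = √(-1 + 2) = √1 = 1)
w(-11)*(t(4) + 5*11) = 1*(1/(1 + 4) + 5*11) = 1*(1/5 + 55) = 1*(⅕ + 55) = 1*(276/5) = 276/5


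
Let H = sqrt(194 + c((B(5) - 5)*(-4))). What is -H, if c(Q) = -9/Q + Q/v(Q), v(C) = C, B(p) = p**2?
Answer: -11*sqrt(645)/20 ≈ -13.968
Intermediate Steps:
c(Q) = 1 - 9/Q (c(Q) = -9/Q + Q/Q = -9/Q + 1 = 1 - 9/Q)
H = 11*sqrt(645)/20 (H = sqrt(194 + (-9 + (5**2 - 5)*(-4))/(((5**2 - 5)*(-4)))) = sqrt(194 + (-9 + (25 - 5)*(-4))/(((25 - 5)*(-4)))) = sqrt(194 + (-9 + 20*(-4))/((20*(-4)))) = sqrt(194 + (-9 - 80)/(-80)) = sqrt(194 - 1/80*(-89)) = sqrt(194 + 89/80) = sqrt(15609/80) = 11*sqrt(645)/20 ≈ 13.968)
-H = -11*sqrt(645)/20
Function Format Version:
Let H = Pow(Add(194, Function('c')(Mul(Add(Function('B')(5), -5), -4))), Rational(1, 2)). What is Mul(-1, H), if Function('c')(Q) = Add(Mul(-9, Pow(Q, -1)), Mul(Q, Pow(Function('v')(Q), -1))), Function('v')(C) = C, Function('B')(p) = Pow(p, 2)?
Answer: Mul(Rational(-11, 20), Pow(645, Rational(1, 2))) ≈ -13.968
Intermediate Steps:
Function('c')(Q) = Add(1, Mul(-9, Pow(Q, -1))) (Function('c')(Q) = Add(Mul(-9, Pow(Q, -1)), Mul(Q, Pow(Q, -1))) = Add(Mul(-9, Pow(Q, -1)), 1) = Add(1, Mul(-9, Pow(Q, -1))))
H = Mul(Rational(11, 20), Pow(645, Rational(1, 2))) (H = Pow(Add(194, Mul(Pow(Mul(Add(Pow(5, 2), -5), -4), -1), Add(-9, Mul(Add(Pow(5, 2), -5), -4)))), Rational(1, 2)) = Pow(Add(194, Mul(Pow(Mul(Add(25, -5), -4), -1), Add(-9, Mul(Add(25, -5), -4)))), Rational(1, 2)) = Pow(Add(194, Mul(Pow(Mul(20, -4), -1), Add(-9, Mul(20, -4)))), Rational(1, 2)) = Pow(Add(194, Mul(Pow(-80, -1), Add(-9, -80))), Rational(1, 2)) = Pow(Add(194, Mul(Rational(-1, 80), -89)), Rational(1, 2)) = Pow(Add(194, Rational(89, 80)), Rational(1, 2)) = Pow(Rational(15609, 80), Rational(1, 2)) = Mul(Rational(11, 20), Pow(645, Rational(1, 2))) ≈ 13.968)
Mul(-1, H) = Mul(-1, Mul(Rational(11, 20), Pow(645, Rational(1, 2)))) = Mul(Rational(-11, 20), Pow(645, Rational(1, 2)))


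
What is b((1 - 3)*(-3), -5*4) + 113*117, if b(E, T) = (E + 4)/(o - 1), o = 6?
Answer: 13223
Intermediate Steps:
b(E, T) = ⅘ + E/5 (b(E, T) = (E + 4)/(6 - 1) = (4 + E)/5 = (4 + E)*(⅕) = ⅘ + E/5)
b((1 - 3)*(-3), -5*4) + 113*117 = (⅘ + ((1 - 3)*(-3))/5) + 113*117 = (⅘ + (-2*(-3))/5) + 13221 = (⅘ + (⅕)*6) + 13221 = (⅘ + 6/5) + 13221 = 2 + 13221 = 13223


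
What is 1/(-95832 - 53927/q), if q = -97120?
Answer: -97120/9307149913 ≈ -1.0435e-5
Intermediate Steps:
1/(-95832 - 53927/q) = 1/(-95832 - 53927/(-97120)) = 1/(-95832 - 53927*(-1/97120)) = 1/(-95832 + 53927/97120) = 1/(-9307149913/97120) = -97120/9307149913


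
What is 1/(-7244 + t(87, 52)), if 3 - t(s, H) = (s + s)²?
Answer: -1/37517 ≈ -2.6655e-5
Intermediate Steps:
t(s, H) = 3 - 4*s² (t(s, H) = 3 - (s + s)² = 3 - (2*s)² = 3 - 4*s²)
1/(-7244 + t(87, 52)) = 1/(-7244 + (3 - 4*87²)) = 1/(-7244 + (3 - 4*7569)) = 1/(-7244 + (3 - 30276)) = 1/(-7244 - 30273) = 1/(-37517) = -1/37517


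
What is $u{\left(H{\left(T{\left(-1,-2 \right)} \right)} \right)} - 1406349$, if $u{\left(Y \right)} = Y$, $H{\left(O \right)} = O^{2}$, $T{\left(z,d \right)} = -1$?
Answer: $-1406348$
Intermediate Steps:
$u{\left(H{\left(T{\left(-1,-2 \right)} \right)} \right)} - 1406349 = \left(-1\right)^{2} - 1406349 = 1 - 1406349 = -1406348$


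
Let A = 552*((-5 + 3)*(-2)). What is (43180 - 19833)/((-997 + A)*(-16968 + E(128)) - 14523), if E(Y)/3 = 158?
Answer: -23347/19988757 ≈ -0.0011680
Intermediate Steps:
A = 2208 (A = 552*(-2*(-2)) = 552*4 = 2208)
E(Y) = 474 (E(Y) = 3*158 = 474)
(43180 - 19833)/((-997 + A)*(-16968 + E(128)) - 14523) = (43180 - 19833)/((-997 + 2208)*(-16968 + 474) - 14523) = 23347/(1211*(-16494) - 14523) = 23347/(-19974234 - 14523) = 23347/(-19988757) = 23347*(-1/19988757) = -23347/19988757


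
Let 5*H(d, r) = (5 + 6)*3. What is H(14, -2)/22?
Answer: 3/10 ≈ 0.30000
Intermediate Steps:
H(d, r) = 33/5 (H(d, r) = ((5 + 6)*3)/5 = (11*3)/5 = (⅕)*33 = 33/5)
H(14, -2)/22 = (33/5)/22 = (33/5)*(1/22) = 3/10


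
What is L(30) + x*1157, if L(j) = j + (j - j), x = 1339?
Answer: 1549253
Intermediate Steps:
L(j) = j (L(j) = j + 0 = j)
L(30) + x*1157 = 30 + 1339*1157 = 30 + 1549223 = 1549253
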